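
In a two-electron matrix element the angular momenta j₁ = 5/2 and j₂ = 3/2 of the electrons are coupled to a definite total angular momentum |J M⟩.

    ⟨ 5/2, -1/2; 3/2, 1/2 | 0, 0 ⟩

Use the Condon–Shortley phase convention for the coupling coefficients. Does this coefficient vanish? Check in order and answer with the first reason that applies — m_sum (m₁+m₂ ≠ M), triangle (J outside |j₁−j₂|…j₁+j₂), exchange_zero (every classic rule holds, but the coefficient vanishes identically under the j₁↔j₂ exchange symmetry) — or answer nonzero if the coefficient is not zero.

m-sum: m₁+m₂ = -1/2+1/2 = 0, M = 0  ✓
triangle: need |j₁−j₂| ≤ J ≤ j₁+j₂, i.e. J ∈ [1, 4]; J = 0 is outside ✗ ⇒ coefficient is 0

triangle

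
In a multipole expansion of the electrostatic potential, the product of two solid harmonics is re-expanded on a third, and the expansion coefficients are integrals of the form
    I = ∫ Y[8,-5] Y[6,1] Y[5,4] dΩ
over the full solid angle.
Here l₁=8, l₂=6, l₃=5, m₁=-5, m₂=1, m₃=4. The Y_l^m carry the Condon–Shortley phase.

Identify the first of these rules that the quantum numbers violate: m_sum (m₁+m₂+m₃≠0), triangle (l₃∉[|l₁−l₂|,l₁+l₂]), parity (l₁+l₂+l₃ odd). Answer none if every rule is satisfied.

azimuthal sum: -5 + 1 + 4 = 0  ✓
2 ≤ 5 ≤ 14 (triangle on l)  ✓
L = 8 + 6 + 5 = 19 (odd)  ✗

parity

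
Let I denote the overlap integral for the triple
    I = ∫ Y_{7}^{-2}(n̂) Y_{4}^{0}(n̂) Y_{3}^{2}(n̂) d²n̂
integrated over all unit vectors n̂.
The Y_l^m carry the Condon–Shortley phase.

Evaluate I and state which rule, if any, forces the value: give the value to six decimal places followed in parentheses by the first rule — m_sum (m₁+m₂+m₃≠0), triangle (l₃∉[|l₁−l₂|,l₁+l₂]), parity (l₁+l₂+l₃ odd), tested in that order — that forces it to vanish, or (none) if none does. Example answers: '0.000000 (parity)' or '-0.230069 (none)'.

Rules hold: Σm=0, L=14 even, 3≤3≤11.
N = 15·9·7 = 945
Δ = 8!·6!·0!/15! = 1/45045
Racah Σ t=4..4: t=4:+1/20736 = 1/20736
⇒ 3j(7 4 3; 0 0 0)² = 35/1287, sgn -1
Racah Σ t=4..4: t=4:+1/69120 = 1/69120
⇒ 3j(7 4 3; -2 0 2)² = 2/143, sgn -1
4πI² = N·(3j₀)²·(3jₘ)² = 7350/20449
I = +1·√(0.359431/4π) = 0.16912301
No selection rule forces the value: the integral is nonzero (none).

0.169123 (none)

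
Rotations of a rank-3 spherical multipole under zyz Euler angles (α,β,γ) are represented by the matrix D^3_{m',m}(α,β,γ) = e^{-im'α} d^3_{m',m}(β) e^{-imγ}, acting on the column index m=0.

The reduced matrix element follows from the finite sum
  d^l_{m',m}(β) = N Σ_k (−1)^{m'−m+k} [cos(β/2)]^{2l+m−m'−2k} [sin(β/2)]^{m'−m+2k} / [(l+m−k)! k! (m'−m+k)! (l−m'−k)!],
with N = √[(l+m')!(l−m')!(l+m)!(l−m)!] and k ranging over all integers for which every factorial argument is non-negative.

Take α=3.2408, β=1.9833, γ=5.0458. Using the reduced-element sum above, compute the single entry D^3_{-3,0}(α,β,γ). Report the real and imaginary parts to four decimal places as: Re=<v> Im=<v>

Re=-0.4109 Im=-0.1260

Split into d^3_{-3,0}(β=1.9833) × two z-phases.
c=cos(1.983300/2)=0.547310, s=sin(1.983300/2)=0.836930; N=√[1·720·6·6]=160.996894
Admissible k: 3..3 (factorial args all ≥0)
  k=3: (−1)^0·160.9969/(36)·0.5473^3·0.8369^3 = +0.429815
d^3_{-3,0}(1.9833) = +0.429815
D = (-0.956037-0.293248i)·(+0.429815)·(+1.000000+0.000000i) = -0.410919-0.126042i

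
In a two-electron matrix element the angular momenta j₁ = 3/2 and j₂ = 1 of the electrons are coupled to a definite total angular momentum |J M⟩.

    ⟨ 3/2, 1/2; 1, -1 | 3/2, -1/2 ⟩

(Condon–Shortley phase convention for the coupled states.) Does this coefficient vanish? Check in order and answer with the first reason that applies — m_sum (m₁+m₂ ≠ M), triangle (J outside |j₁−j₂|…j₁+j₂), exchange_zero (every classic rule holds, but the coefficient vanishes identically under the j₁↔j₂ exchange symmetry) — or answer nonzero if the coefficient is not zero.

m-sum: m₁+m₂ = 1/2+(-1) = -1/2, M = -1/2  ✓
triangle: |j₁−j₂| = 1/2 ≤ J = 3/2 ≤ j₁+j₂ = 5/2  ✓
exchange: j₁≠j₂ or m₁≠m₂ — the exchange symmetry imposes no constraint here
value check: CG = +√(8/15) = +0.730297 ≠ 0

nonzero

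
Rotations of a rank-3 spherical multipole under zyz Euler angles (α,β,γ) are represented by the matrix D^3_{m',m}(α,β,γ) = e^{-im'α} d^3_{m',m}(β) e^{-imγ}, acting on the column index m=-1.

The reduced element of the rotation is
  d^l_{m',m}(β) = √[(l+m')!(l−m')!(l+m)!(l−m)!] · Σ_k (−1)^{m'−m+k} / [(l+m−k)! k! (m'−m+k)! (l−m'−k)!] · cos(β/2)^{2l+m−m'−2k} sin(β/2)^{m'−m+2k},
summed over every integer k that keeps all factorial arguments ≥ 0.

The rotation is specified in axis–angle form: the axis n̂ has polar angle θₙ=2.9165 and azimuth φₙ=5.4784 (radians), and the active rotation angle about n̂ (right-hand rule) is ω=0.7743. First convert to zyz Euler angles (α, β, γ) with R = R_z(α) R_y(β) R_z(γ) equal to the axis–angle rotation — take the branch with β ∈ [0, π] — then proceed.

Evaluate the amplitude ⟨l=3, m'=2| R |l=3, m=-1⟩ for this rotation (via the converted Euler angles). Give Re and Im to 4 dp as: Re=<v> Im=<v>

Axis–angle → zyz. n̂ = (sinθₙcosφₙ, sinθₙsinφₙ, cosθₙ) = (+0.154735, -0.160854, -0.974773), ω = 0.7743.
R = I cosω + sinω [n̂]ₓ + (1−cosω) n̂n̂ᵀ gives
  R = [+0.721737, +0.674481, -0.155472; -0.688673, +0.722287, -0.063492; +0.069471, +0.152894, +0.985798]
β = atan2(√(R₁₃²+R₂₃²), R₃₃) = 0.168736; α = atan2(R₂₃, R₁₃) mod 2π = 3.529305; γ = atan2(R₃₂, −R₃₁) mod 2π = 1.997283
Split into d^3_{2,-1}(β=0.1687) × two z-phases.
Half-angle: c=0.996443, s=0.084268. N=√(120·1·2·24)=75.894664
The bounds max(0,m−m')=0 and min(l+m,l−m')=1 give 2 terms
  k=0: (−1)^3·75.8947/(12)·0.9964^3·0.0843^3 = -0.003744
  k=1: (−1)^4·75.8947/(24)·0.9964^1·0.0843^5 = +0.000013
d^3_{2,-1}(0.1687) = -0.003744 +0.000013 = -0.003731
Attach z-rotation phases: D = e^{-i(2)(3.5293)}·(-0.003731)·e^{-i(-1)(1.9973)} = -0.001276-0.003506i

Re=-0.0013 Im=-0.0035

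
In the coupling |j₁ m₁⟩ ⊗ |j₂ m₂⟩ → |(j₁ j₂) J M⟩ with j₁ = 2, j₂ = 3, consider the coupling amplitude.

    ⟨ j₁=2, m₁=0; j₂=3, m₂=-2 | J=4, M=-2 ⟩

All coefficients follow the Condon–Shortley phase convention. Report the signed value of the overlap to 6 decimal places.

+0.585540

√[9·1!3!5!/10! · 2!2!1!5!2!6!] = √(8640/7)
  +(−1)^0/∏(0,1,2,1,1,4)! = 1/48  (running 1/48)
  +(−1)^1/∏(1,0,1,0,2,5)! = -1/240  (running 1/60)
⟨..|..⟩ = √(8640/7)·(1/60) = +0.585540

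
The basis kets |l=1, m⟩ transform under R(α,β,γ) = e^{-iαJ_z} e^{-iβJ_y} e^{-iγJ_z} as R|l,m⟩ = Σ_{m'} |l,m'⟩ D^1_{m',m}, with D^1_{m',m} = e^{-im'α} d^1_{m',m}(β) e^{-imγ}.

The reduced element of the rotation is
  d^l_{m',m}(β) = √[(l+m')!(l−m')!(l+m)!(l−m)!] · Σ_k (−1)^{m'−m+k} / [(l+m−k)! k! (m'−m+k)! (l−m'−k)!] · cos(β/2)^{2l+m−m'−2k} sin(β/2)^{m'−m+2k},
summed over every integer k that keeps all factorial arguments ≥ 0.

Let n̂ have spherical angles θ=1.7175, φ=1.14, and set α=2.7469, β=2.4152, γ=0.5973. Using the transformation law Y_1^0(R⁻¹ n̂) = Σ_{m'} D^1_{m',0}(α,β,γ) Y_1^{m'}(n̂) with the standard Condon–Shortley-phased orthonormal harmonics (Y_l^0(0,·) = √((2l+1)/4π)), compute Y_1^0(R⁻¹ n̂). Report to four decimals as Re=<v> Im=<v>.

Need the full column D^1_{m',0} for m'=−1..1 at α=2.7469, β=2.4152, γ=0.5973.
cos(β/2)=0.355264, sin(β/2)=0.934766
d^1_{-1,0}: single k=1 term ⇒ +0.469644;  D = -0.433536+0.180590i
d^1_{0,0}: k∈[0..1] ⇒ +0.126212 -0.873788 = -0.747575;  D = -0.747575+0.000000i
d^1_{1,0}: single k=0 term ⇒ -0.469644;  D = +0.433536+0.180590i
Y_1^{m'}(θ=1.7175,φ=1.14) and Σ D·Y over m':
  (-0.4335+0.1806i)·(+0.1427-0.3106i)  (-0.7476+0.0000i)·(-0.0714+0.0000i)  (+0.4335+0.1806i)·(-0.1427-0.3106i)
Y_1^0(R⁻¹ n̂) = +0.041806+0.000000i

Re=0.0418 Im=0.0000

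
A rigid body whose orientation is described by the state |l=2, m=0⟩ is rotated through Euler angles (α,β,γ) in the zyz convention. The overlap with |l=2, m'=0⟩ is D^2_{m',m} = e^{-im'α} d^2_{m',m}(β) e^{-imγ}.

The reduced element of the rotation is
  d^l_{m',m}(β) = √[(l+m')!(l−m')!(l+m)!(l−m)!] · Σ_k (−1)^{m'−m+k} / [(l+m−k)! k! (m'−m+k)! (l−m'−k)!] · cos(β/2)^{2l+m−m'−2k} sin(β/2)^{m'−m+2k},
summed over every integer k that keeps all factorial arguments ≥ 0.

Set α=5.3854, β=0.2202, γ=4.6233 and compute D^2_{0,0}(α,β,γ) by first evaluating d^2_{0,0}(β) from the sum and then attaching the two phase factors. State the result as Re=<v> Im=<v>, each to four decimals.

Re=0.9284 Im=0.0000

Split into d^2_{0,0}(β=0.2202) × two z-phases.
c=cos(0.220200/2)=0.993945, s=sin(0.220200/2)=0.109878; N=√[2·2·2·2]=4.000000
Admissible k: 0..2 (factorial args all ≥0)
  k=0: (−1)^0·4.0000/(4)·0.9939^4·0.1099^0 = +0.976000
  k=1: (−1)^1·4.0000/(1)·0.9939^2·0.1099^2 = -0.047709
  k=2: (−1)^2·4.0000/(4)·0.9939^0·0.1099^4 = +0.000146
d^2_{0,0}(0.2202) = +0.976000 -0.047709 +0.000146 = +0.928436
D = (+1.000000+0.000000i)·(+0.928436)·(+1.000000+0.000000i) = +0.928436+0.000000i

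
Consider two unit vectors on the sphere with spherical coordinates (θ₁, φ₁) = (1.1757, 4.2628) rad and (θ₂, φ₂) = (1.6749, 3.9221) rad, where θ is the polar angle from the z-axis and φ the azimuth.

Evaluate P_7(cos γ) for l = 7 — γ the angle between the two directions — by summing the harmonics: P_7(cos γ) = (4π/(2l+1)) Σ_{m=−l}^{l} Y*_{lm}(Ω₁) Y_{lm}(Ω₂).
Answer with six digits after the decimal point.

Expand P_7 via completeness: Σ_{m} conj(Y_{7,m}) at Ω₁ times Y_{7,m} at Ω₂ —
  [-7]  conj(Y_{7,-7})(Ω₁) = -0.001578-0.285283i ; Y_{7,-7}(Ω₂) = -0.328546-0.351849i ; Δ = -0.099858+0.094284i
  [-6]  conj(Y_{7,-6})(Ω₁) = +0.401980+0.191241i ; Y_{7,-6}(Ω₂) = +0.005522-0.188112i ; Δ = +0.038194-0.074561i
  [-5]  conj(Y_{7,-5})(Ω₁) = -0.177336+0.142570i ; Y_{7,-5}(Ω₂) = -0.222305+0.211690i ; Δ = +0.009242-0.069234i
  [-4]  conj(Y_{7,-4})(Ω₁) = +0.049668+0.214482i ; Y_{7,-4}(Ω₂) = -0.213348-0.004174i ; Δ = -0.009701-0.045967i
  [-3]  conj(Y_{7,-3})(Ω₁) = -0.308775-0.069706i ; Y_{7,-3}(Ω₂) = +0.174706+0.179910i ; Δ = -0.041404-0.067730i
  [-2]  conj(Y_{7,-2})(Ω₁) = -0.058812+0.073987i ; Y_{7,-2}(Ω₂) = -0.002175+0.222398i ; Δ = -0.016327-0.013241i
  [-1]  conj(Y_{7,-1})(Ω₁) = -0.141700-0.293650i ; Y_{7,-1}(Ω₂) = +0.162478-0.160896i ; Δ = -0.070270-0.024913i
  [+0]  conj(Y_{7,0})(Ω₁) = -0.056471-0.000000i ; Y_{7,0}(Ω₂) = +0.224786+0.000000i ; Δ = -0.012694-0.000000i
  [+1]  conj(Y_{7,1})(Ω₁) = +0.141700-0.293650i ; Y_{7,1}(Ω₂) = -0.162478-0.160896i ; Δ = -0.070270+0.024913i
  [+2]  conj(Y_{7,2})(Ω₁) = -0.058812-0.073987i ; Y_{7,2}(Ω₂) = -0.002175-0.222398i ; Δ = -0.016327+0.013241i
  [+3]  conj(Y_{7,3})(Ω₁) = +0.308775-0.069706i ; Y_{7,3}(Ω₂) = -0.174706+0.179910i ; Δ = -0.041404+0.067730i
  [+4]  conj(Y_{7,4})(Ω₁) = +0.049668-0.214482i ; Y_{7,4}(Ω₂) = -0.213348+0.004174i ; Δ = -0.009701+0.045967i
  [+5]  conj(Y_{7,5})(Ω₁) = +0.177336+0.142570i ; Y_{7,5}(Ω₂) = +0.222305+0.211690i ; Δ = +0.009242+0.069234i
  [+6]  conj(Y_{7,6})(Ω₁) = +0.401980-0.191241i ; Y_{7,6}(Ω₂) = +0.005522+0.188112i ; Δ = +0.038194+0.074561i
  [+7]  conj(Y_{7,7})(Ω₁) = +0.001578-0.285283i ; Y_{7,7}(Ω₂) = +0.328546-0.351849i ; Δ = -0.099858-0.094284i
Accumulated sum -0.392942+0.000000i; after 4π/(2l+1) scaling, -0.329191+0.000000i ⇒ P_7 = -0.329191

-0.329191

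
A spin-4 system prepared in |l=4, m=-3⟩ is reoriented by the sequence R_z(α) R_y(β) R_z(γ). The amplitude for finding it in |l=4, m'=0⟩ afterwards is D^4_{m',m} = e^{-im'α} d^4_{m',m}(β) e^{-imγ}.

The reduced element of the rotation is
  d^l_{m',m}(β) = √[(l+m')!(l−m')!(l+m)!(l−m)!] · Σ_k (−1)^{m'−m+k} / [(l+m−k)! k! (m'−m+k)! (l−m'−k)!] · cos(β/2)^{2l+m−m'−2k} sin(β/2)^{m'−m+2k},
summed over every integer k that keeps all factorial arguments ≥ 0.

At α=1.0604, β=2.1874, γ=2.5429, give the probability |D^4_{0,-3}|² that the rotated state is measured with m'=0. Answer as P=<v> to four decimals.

P=0.2157

First d^4_{0,-3}(β=2.1874), then the phase factors e^{-i(0)α} and e^{-i(-3)γ}:
With c≡cos(β/2)=0.459202 and s≡sin(β/2)=0.888332, N=[24·24·1·5040]^{1/2}=1703.830978
k∈{0,1} keeps every argument non-negative
  k=0: (−1)^3·1703.8310/(144)·0.4592^5·0.8883^3 = -0.169359
  k=1: (−1)^4·1703.8310/(144)·0.4592^3·0.8883^5 = +0.633798
d^4_{0,-3}(2.1874) = -0.169359 +0.633798 = +0.464440
|D^4_{0,-3}|² = |d^4_{0,-3}(β)|² = (+0.464440)² = 0.215704 (the z-rotation phases have unit modulus)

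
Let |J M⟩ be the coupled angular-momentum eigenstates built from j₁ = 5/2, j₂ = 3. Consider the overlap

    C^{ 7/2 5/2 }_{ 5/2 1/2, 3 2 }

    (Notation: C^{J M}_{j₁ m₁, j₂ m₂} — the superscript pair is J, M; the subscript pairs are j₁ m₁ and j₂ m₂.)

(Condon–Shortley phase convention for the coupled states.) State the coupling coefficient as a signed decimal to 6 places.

triangle: 2!*3!*4!/10! = 288/3628800
(j±m)!: 3!*2!*5!*1!*6!*1! = 1036800
prefactor² = (2J+1)*Δ*N² = 4608/7
  k=1: −1/(1!*1!*1!*4!*2!*0!) = -1/48
  k=2: +1/(2!*0!*0!*3!*3!*1!) = 1/72
Σ = -1/144  ⇒  CG² = 4608/7*(-1/144)² = 2/63
CG = −√(2/63) = -0.178174

-0.178174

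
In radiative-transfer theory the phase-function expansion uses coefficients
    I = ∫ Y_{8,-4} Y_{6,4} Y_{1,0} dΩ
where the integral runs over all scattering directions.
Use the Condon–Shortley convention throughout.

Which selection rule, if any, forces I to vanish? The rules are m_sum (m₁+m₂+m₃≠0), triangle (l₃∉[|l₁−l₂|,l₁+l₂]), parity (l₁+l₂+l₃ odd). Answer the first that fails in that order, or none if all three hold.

Σmᵢ = 0  ✓
l₃∈[|l₁−l₂|,l₁+l₂]=[2,14] required, l₃=1 fails  ✗
Σlᵢ = 15 ⇒ odd

triangle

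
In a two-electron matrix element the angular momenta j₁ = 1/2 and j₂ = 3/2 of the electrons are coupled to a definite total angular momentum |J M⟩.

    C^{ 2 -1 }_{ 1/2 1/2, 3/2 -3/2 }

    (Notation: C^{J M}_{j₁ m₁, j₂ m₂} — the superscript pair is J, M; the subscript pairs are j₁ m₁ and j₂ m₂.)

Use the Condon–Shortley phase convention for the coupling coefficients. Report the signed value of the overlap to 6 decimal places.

+√(1/4) ≈ +0.500000

j₁+j₂−J=0  J+j₁−j₂=1  J−j₁+j₂=3  j₁+j₂+J+1=5
(j₁±m₁, j₂±m₂, J±M) = (1,0,0,3,1,3)
P² = 9
sum k=0..0:
  [0] +1/6 = 1/6
S = 1/6
C² = P²·S² = 1/4 ; C = +0.500000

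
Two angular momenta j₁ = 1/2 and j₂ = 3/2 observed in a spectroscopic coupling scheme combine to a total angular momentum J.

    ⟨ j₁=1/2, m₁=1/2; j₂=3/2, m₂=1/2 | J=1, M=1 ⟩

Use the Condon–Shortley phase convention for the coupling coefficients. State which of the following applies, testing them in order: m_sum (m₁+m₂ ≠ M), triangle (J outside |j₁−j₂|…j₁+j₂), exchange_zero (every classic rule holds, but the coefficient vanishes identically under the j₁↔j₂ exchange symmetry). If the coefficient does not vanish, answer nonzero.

m-sum: m₁+m₂ = 1/2+1/2 = 1, M = 1  ✓
triangle: |j₁−j₂| = 1 ≤ J = 1 ≤ j₁+j₂ = 2  ✓
exchange: j₁≠j₂ or m₁≠m₂ — the exchange symmetry imposes no constraint here
value check: CG = +√(1/4) = +0.500000 ≠ 0

nonzero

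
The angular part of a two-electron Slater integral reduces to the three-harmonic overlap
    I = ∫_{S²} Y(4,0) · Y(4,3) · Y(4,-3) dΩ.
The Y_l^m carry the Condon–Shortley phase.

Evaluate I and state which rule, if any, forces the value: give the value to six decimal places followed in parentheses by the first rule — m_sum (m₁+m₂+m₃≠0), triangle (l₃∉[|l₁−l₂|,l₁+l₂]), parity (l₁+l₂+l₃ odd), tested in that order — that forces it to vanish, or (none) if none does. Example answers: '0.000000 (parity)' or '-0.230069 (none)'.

Rules hold: Σm=0, L=12 even, 0≤4≤8.
N = 9·9·9 = 729
Δ = 4!·4!·4!/13! = 1/450450
Racah Σ t=0..4: t=0:+1/13824 t=1:−1/216 t=2:+1/64 t=3:−1/216 t=4:+1/13824 = 5/768
⇒ 3j(4 4 4; 0 0 0)² = 18/1001, sgn +1
Racah Σ t=3..4: t=3:−1/864 t=4:+1/3456 = -1/1152
⇒ 3j(4 4 4; 0 3 -3)² = 7/286, sgn +1
4πI² = N·(3j₀)²·(3jₘ)² = 6561/20449
I = +1·√(0.320847/4π) = 0.15978796
No selection rule forces the value: the integral is nonzero (none).

0.159788 (none)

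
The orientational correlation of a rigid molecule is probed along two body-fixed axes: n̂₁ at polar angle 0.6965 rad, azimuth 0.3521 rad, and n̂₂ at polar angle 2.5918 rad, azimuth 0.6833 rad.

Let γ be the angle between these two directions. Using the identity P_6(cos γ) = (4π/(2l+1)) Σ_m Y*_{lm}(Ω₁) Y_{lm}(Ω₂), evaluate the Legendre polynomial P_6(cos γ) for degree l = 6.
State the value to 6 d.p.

Expand P_6 via completeness: Σ_{m} conj(Y_{6,m}) at Ω₁ times Y_{6,m} at Ω₂ —
  term(m=-6) = -0.000134-0.000303i   from Y*(Ω₁)=-0.017367+0.028855i, Y(Ω₂)=-0.005653+0.008043i
  term(m=-5) = +0.000660+0.007724i   from Y*(Ω₁)=-0.026305+0.136996i, Y(Ω₂)=+0.053485-0.015085i
  term(m=-4) = +0.014987-0.059690i   from Y*(Ω₁)=+0.053476+0.326393i, Y(Ω₂)=-0.170770-0.073896i
  term(m=-3) = -0.098979+0.152002i   from Y*(Ω₁)=+0.225463+0.398855i, Y(Ω₂)=+0.182502+0.351322i
  term(m=-2) = +0.092330-0.072014i   from Y*(Ω₁)=+0.187415+0.159208i, Y(Ω₂)=+0.096557-0.466271i
  term(m=-1) = +0.027243-0.009368i   from Y*(Ω₁)=-0.233435-0.085766i, Y(Ω₂)=-0.089833+0.073136i
  term(m=+0) = +0.134808+0.000000i   from Y*(Ω₁)=-0.331752-0.000000i, Y(Ω₂)=-0.406353+0.000000i
  term(m=+1) = +0.027243+0.009368i   from Y*(Ω₁)=+0.233435-0.085766i, Y(Ω₂)=+0.089833+0.073136i
  term(m=+2) = +0.092330+0.072014i   from Y*(Ω₁)=+0.187415-0.159208i, Y(Ω₂)=+0.096557+0.466271i
  term(m=+3) = -0.098979-0.152002i   from Y*(Ω₁)=-0.225463+0.398855i, Y(Ω₂)=-0.182502+0.351322i
  term(m=+4) = +0.014987+0.059690i   from Y*(Ω₁)=+0.053476-0.326393i, Y(Ω₂)=-0.170770+0.073896i
  term(m=+5) = +0.000660-0.007724i   from Y*(Ω₁)=+0.026305+0.136996i, Y(Ω₂)=-0.053485-0.015085i
  term(m=+6) = -0.000134+0.000303i   from Y*(Ω₁)=-0.017367-0.028855i, Y(Ω₂)=-0.005653-0.008043i
Total Σ_m = +0.207023-0.000000i. Multiply by 0.966644: +0.200117-0.000000i. P_6(cos γ) = 0.200117

0.200117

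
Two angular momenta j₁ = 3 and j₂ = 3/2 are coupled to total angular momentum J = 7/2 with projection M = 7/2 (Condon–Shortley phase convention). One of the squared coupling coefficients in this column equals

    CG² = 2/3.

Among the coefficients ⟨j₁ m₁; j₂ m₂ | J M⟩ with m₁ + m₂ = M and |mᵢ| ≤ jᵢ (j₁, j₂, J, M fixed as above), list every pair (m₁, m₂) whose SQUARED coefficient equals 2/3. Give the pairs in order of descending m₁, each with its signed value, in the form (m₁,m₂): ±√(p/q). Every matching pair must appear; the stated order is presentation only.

Admissible pairs with m₁+m₂ = M = 7/2: (2,3/2), (3,1/2)
  (m₁,m₂)=(3,1/2): CG² = 2/3, CG = +√(2/3)   ← matches the target
  (m₁,m₂)=(2,3/2): CG² = 1/3, CG = −√(1/3)
Pairs with CG² = 2/3: (3,1/2): +√(2/3)

(3,1/2): +√(2/3)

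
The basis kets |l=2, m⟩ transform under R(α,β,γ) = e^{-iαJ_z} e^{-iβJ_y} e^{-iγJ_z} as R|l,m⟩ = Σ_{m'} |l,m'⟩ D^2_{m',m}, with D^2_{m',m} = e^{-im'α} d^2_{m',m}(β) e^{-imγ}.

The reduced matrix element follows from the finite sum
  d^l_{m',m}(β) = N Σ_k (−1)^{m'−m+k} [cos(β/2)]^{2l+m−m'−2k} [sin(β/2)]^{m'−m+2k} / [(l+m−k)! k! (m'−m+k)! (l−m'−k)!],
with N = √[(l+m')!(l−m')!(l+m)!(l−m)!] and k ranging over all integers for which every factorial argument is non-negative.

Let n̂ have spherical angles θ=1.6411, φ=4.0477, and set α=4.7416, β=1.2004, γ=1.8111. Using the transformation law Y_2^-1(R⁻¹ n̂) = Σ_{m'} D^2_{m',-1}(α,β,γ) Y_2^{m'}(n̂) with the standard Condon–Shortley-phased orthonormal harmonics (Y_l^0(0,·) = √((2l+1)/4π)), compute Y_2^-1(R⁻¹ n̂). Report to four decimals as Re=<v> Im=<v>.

Re=-0.3735 Im=0.0966

Need the full column D^2_{m',-1} for m'=−2..2 at α=4.7416, β=1.2004, γ=1.8111.
cos(β/2)=0.825223, sin(β/2)=0.564808
d^2_{-2,-1}: single k=1 term ⇒ +0.634810;  D = +0.186826-0.606696i
d^2_{-1,-1}: k∈[0..1] ⇒ +0.463751 -0.651725 = -0.187974;  D = -0.181189-0.050051i
d^2_{0,-1}: k∈[0..1] ⇒ -0.777481 +0.364207 = -0.413274;  D = +0.098358-0.401399i
d^2_{1,-1}: k∈[0..1] ⇒ +0.651725 -0.101766 = +0.549959;  D = -0.537752-0.115232i
d^2_{2,-1}: single k=0 term ⇒ -0.297374;  D = -0.053789+0.292469i
Y_2^{m'}(θ=1.6411,φ=4.0477) and Σ D·Y over m':
  (+0.1868-0.6067i)·(-0.0919-0.3732i)  (-0.1812-0.0501i)·(+0.0334-0.0426i)  (+0.0984-0.4014i)·(-0.3107+0.0000i)  (-0.5378-0.1152i)·(-0.0334-0.0426i)  (-0.0538+0.2925i)·(-0.0919+0.3732i)
Y_2^-1(R⁻¹ n̂) = -0.373512+0.096607i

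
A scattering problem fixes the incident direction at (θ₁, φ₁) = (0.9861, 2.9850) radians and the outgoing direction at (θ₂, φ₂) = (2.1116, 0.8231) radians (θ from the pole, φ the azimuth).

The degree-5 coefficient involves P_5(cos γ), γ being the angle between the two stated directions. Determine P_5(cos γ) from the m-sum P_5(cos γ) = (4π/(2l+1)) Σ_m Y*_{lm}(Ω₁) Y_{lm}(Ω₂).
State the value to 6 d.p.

Expand P_5 via completeness: Σ_{m} conj(Y_{5,m}) at Ω₁ times Y_{5,m} at Ω₂ —
  term(m=-5) = -0.007441-0.039527i   from Y*(Ω₁)=-0.132647+0.132003i, Y(Ω₂)=-0.120805+0.177765i
  term(m=-4) = +0.113973-0.112114i   from Y*(Ω₁)=+0.317339-0.229617i, Y(Ω₂)=+0.403521-0.061319i
  term(m=-3) = +0.103352+0.021221i   from Y*(Ω₁)=-0.311543+0.158166i, Y(Ω₂)=-0.236265-0.188065i
  term(m=-2) = +0.002786+0.006806i   from Y*(Ω₁)=-0.053259+0.017247i, Y(Ω₂)=-0.009896-0.130998i
  term(m=-1) = -0.066443+0.098998i   from Y*(Ω₁)=+0.347185-0.054815i, Y(Ω₂)=-0.230648+0.248730i
  term(m=+0) = +0.001622+0.000000i   from Y*(Ω₁)=-0.030868-0.000000i, Y(Ω₂)=-0.052534+0.000000i
  term(m=+1) = -0.066443-0.098998i   from Y*(Ω₁)=-0.347185-0.054815i, Y(Ω₂)=+0.230648+0.248730i
  term(m=+2) = +0.002786-0.006806i   from Y*(Ω₁)=-0.053259-0.017247i, Y(Ω₂)=-0.009896+0.130998i
  term(m=+3) = +0.103352-0.021221i   from Y*(Ω₁)=+0.311543+0.158166i, Y(Ω₂)=+0.236265-0.188065i
  term(m=+4) = +0.113973+0.112114i   from Y*(Ω₁)=+0.317339+0.229617i, Y(Ω₂)=+0.403521+0.061319i
  term(m=+5) = -0.007441+0.039527i   from Y*(Ω₁)=+0.132647+0.132003i, Y(Ω₂)=+0.120805+0.177765i
Σ over m = +0.294076+0.000000i; ×(4π/11) → +0.335952+0.000000i. Real part: 0.335952

0.335952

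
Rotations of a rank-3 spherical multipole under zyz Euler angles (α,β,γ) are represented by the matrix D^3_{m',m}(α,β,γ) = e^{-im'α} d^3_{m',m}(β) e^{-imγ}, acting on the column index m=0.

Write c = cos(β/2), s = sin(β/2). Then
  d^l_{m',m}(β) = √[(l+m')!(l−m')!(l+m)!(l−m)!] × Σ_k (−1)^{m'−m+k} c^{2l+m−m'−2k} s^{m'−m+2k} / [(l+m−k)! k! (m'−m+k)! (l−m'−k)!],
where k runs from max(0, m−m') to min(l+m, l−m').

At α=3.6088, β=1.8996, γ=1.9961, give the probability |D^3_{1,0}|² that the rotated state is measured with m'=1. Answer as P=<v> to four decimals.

P=0.0385

D^3_{1,0}(3.6088,1.8996,1.9961) = e^{-i·1·3.6088}·d^3_{1,0}(1.8996)·e^{-i·0·1.9961}. Compute d first:
c=cos(1.899600/2)=0.581846, s=sin(1.899600/2)=0.813299; N=√[24·2·6·6]=41.569219
The bounds max(0,m−m')=0 and min(l+m,l−m')=2 give 3 terms
  k=0: (−1)^1·41.5692/(12)·0.5818^5·0.8133^1 = -0.187880
  k=1: (−1)^2·41.5692/(4)·0.5818^3·0.8133^3 = +1.101251
  k=2: (−1)^3·41.5692/(12)·0.5818^1·0.8133^5 = -0.717216
d^3_{1,0}(1.8996) = -0.187880 +1.101251 -0.717216 = +0.196155
|D^3_{1,0}|² = |d^3_{1,0}(β)|² = (+0.196155)² = 0.038477 (the z-rotation phases have unit modulus)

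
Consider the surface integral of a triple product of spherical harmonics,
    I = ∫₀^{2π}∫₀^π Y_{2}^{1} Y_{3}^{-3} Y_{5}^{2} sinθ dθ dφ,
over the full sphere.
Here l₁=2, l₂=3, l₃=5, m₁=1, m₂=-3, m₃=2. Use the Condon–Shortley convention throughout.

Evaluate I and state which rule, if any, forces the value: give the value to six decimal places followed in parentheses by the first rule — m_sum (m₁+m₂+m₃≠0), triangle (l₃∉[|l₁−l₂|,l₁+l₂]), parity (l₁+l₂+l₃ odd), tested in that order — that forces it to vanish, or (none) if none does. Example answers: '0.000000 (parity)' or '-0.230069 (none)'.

Rules hold: Σm=0, L=10 even, 1≤5≤5.
N = 5·7·11 = 385
Δ = 0!·4!·6!/11! = 1/2310
Racah Σ t=0..0: t=0:+1/144 = 1/144
⇒ 3j(2 3 5; 0 0 0)² = 10/231, sgn -1
Racah Σ t=0..0: t=0:+1/4320 = 1/4320
⇒ 3j(2 3 5; 1 -3 2)² = 1/330, sgn -1
4πI² = N·(3j₀)²·(3jₘ)² = 5/99
I = +1·√(0.0505051/4π) = 0.06339609
No selection rule forces the value: the integral is nonzero (none).

0.063396 (none)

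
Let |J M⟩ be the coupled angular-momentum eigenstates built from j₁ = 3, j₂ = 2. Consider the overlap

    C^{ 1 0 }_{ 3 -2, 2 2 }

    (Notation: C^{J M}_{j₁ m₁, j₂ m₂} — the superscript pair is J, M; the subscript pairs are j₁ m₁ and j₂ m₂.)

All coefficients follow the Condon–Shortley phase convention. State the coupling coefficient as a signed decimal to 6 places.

j₁+j₂−J=4  J+j₁−j₂=2  J−j₁+j₂=0  j₁+j₂+J+1=7
(j₁±m₁, j₂±m₂, J±M) = (1,5,4,0,1,1)
P² = 576/7
sum k=4..4:
  [4] +1/24 = 1/24
S = 1/24
C² = P²·S² = 1/7 ; C = +0.377964

+0.377964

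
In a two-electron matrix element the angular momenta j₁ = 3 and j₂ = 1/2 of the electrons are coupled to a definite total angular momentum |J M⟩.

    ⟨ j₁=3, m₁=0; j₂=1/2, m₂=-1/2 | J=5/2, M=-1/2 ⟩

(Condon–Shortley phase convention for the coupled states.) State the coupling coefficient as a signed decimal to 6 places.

+√(3/7) ≈ +0.654654

√[6·1!5!0!/7! · 3!3!0!1!2!3!] = √(432/7)
  +(−1)^0/∏(0,1,3,0,2,0)! = 1/12  (running 1/12)
⟨..|..⟩ = √(432/7)·(1/12) = +0.654654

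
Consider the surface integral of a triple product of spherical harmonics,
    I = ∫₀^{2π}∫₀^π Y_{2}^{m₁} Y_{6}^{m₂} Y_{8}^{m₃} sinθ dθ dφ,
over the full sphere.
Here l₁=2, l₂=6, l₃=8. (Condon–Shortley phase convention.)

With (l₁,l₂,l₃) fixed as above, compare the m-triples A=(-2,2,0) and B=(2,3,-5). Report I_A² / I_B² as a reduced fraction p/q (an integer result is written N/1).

14/143

l's match ⇒ only the (l;m) 3-j factors differ between A and B.
A: triangle coeff Δ(2,6,8) = 1/30940; Σ_t [0,0]: t=0:+1/23224320 = 1/23224320; (3j)²=1/442 [(2 6 8; -2 2 0)], sign=+1
B: triangle coeff Δ(2,6,8) = 1/30940; Σ_t [0,0]: t=0:+1/52254720 = 1/52254720; (3j)²=11/476 [(2 6 8; 2 3 -5)], sign=-1
I_A²/I_B² = (1/442)/(11/476) = 14/143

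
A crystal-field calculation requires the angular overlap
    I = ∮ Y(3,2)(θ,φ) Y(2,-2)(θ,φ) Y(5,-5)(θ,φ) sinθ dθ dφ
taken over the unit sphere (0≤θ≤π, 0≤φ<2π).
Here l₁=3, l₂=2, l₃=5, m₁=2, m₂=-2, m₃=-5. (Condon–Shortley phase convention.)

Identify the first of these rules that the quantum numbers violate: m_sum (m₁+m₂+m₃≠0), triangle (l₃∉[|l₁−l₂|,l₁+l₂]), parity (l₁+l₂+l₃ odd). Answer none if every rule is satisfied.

azimuthal sum: 2 − 2 − 5 = -5  ✗
1 ≤ 5 ≤ 5 (triangle on l)
L = 3 + 2 + 5 = 10 (even)

m_sum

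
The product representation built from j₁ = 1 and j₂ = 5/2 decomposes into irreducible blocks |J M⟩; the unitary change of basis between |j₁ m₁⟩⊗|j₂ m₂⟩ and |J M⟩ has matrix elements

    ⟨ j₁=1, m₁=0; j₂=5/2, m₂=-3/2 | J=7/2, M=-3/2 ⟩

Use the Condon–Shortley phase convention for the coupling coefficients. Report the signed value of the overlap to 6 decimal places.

+0.690066  (= +√(10/21))

j₁+j₂−J=0  J+j₁−j₂=2  J−j₁+j₂=5  j₁+j₂+J+1=8
(j₁±m₁, j₂±m₂, J±M) = (1,1,1,4,2,5)
P² = 1920/7
sum k=0..0:
  [0] +1/24 = 1/24
S = 1/24
C² = P²·S² = 10/21 ; C = +0.690066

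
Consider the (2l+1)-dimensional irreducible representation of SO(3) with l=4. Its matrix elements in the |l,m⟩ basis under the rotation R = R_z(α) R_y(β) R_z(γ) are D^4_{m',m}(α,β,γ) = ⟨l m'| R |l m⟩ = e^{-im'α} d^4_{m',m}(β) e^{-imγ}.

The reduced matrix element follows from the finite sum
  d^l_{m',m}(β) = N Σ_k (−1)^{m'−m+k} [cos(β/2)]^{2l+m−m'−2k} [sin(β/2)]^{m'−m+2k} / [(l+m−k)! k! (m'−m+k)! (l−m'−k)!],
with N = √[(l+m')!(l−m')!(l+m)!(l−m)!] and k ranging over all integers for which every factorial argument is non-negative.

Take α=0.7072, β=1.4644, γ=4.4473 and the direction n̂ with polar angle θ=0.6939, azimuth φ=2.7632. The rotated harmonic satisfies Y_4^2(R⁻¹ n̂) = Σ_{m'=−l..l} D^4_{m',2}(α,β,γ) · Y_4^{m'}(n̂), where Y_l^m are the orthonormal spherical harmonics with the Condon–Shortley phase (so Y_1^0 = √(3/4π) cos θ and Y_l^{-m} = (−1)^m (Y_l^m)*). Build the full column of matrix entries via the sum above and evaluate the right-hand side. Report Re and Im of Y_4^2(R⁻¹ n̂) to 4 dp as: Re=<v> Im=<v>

Need the full column D^4_{m',2} for m'=−4..4 at α=0.7072, β=1.4644, γ=4.4473.
cos(β/2)=0.743705, sin(β/2)=0.668507
d^4_{-4,2}: single k=6 term ⇒ +0.261227;  D = +0.255079+0.056341i
d^4_{-3,2}: k∈[5..6] ⇒ +0.616480 -0.166038 = +0.450442;  D = +0.397479-0.211916i
d^4_{-2,2}: k∈[4..6] ⇒ +0.916474 -0.592407 +0.039889 = +0.363955;  D = +0.132894-0.338825i
d^4_{-1,2}: k∈[3..5] ⇒ +0.961255 -1.165039 +0.188270 = -0.015514;  D = +0.005077+0.014659i
d^4_{0,2}: k∈[2..4] ⇒ +0.717364 -1.545677 +0.468339 = -0.359974;  D = +0.310556+0.182034i
d^4_{1,2}: k∈[1..3] ⇒ +0.356902 -1.441882 +0.776692 = -0.308288;  D = +0.303470-0.054289i
d^4_{2,2}: k∈[0..2] ⇒ +0.093585 -0.907402 +0.916474 = +0.102657;  D = -0.065074+0.079398i
d^4_{3,2}: k∈[0..1] ⇒ -0.314758 +0.762972 = +0.448214;  D = +0.009244+0.448119i
d^4_{4,2}: single k=0 term ⇒ +0.400127;  D = +0.266183+0.298744i
Y_4^{m'}(θ=0.6939,φ=2.7632) and Σ D·Y over m':
  (+0.2551+0.0563i)·(+0.0042+0.0739i)  (+0.3975-0.2119i)·(-0.1062-0.2282i)  (+0.1329-0.3388i)·(+0.3121+0.2947i)  (+0.0051+0.0147i)·(-0.2457-0.0977i)  (+0.3106+0.1820i)·(-0.2650+0.0000i)  (+0.3035-0.0543i)·(+0.2457-0.0977i)  (-0.0651+0.0794i)·(+0.3121-0.2947i)  (+0.0092+0.4481i)·(+0.1062-0.2282i)  (+0.2662+0.2987i)·(+0.0042-0.0739i)
Y_4^2(R⁻¹ n̂) = +0.164346-0.139972i

Re=0.1643 Im=-0.1400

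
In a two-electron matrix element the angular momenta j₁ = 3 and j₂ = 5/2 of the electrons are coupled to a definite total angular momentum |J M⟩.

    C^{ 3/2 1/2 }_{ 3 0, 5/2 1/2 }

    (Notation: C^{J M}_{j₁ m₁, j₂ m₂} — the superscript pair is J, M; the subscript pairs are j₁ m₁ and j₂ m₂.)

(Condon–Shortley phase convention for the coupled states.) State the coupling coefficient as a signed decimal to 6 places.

√[4·4!2!1!/8! · 3!3!3!2!2!1!] = √(144/35)
  +(−1)^2/∏(2,2,1,1,1,0)! = 1/4  (running 1/4)
  +(−1)^3/∏(3,1,0,0,2,1)! = -1/12  (running 1/6)
⟨..|..⟩ = √(144/35)·(1/6) = +0.338062

+0.338062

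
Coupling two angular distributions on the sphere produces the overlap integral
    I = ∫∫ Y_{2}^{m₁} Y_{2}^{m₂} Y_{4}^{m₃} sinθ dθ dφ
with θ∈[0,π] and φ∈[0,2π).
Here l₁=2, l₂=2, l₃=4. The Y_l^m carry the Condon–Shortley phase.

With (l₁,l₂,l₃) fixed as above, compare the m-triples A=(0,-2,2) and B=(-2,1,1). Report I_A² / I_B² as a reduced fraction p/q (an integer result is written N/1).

3/1

Shared (l₁,l₂,l₃)=(2,2,4): N and (l;000)² cancel in I_A²/I_B².
A: Δ = 0!·4!·4!/9! = 1/630; Racah Σ t=0..0: t=0:+1/96 = 1/96; ⇒ 3j(2 2 4; 0 -2 2)² = 1/42, sgn +1
B: Δ = 0!·4!·4!/9! = 1/630; Racah Σ t=0..0: t=0:+1/144 = 1/144; ⇒ 3j(2 2 4; -2 1 1)² = 1/126, sgn -1
I_A²/I_B² = (1/42)/(1/126) = 3/1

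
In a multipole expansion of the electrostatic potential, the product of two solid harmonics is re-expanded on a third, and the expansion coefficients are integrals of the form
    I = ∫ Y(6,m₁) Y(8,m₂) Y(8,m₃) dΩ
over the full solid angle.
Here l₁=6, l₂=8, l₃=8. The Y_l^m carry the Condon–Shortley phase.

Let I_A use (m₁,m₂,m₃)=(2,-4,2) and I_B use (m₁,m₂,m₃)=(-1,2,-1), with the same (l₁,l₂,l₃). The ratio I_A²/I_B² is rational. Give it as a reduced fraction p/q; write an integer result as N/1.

2464/4205

l's match ⇒ only the (l;m) 3-j factors differ between A and B.
A: triangle coeff Δ(6,8,8) = 1/13742520792; Σ_t [0,4]: t=0:+1/597196800 t=1:−1/130636800 t=2:+1/185794560 t=3:−1/1567641600 t=4:+1/125411328000 = -11/8957952000; (3j)²=308/96577 [(6 8 8; 2 -4 2)], sign=-1
B: triangle coeff Δ(6,8,8) = 1/13742520792; Σ_t [1,6]: t=1:−1/31352832000 t=2:+1/464486400 t=3:−1/52254720 t=4:+1/29859840 t=5:−1/82944000 t=6:+1/1492992000 = 319/62705664000; (3j)²=4205/772616 [(6 8 8; -1 2 -1)], sign=-1
I_A²/I_B² = (308/96577)/(4205/772616) = 2464/4205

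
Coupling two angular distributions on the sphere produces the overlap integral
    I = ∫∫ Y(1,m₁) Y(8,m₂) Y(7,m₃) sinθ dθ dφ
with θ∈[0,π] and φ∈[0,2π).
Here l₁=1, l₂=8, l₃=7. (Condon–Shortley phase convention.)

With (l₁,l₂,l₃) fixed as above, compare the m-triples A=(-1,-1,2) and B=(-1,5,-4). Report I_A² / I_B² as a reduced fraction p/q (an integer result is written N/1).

7/26

l's match ⇒ only the (l;m) 3-j factors differ between A and B.
A: triangle coeff Δ(1,8,7) = 1/2040; Σ_t [2,2]: t=2:+1/87091200 = 1/87091200; (3j)²=7/680 [(1 8 7; -1 -1 2)], sign=-1
B: triangle coeff Δ(1,8,7) = 1/2040; Σ_t [2,2]: t=2:+1/479001600 = 1/479001600; (3j)²=13/340 [(1 8 7; -1 5 -4)], sign=-1
I_A²/I_B² = (7/680)/(13/340) = 7/26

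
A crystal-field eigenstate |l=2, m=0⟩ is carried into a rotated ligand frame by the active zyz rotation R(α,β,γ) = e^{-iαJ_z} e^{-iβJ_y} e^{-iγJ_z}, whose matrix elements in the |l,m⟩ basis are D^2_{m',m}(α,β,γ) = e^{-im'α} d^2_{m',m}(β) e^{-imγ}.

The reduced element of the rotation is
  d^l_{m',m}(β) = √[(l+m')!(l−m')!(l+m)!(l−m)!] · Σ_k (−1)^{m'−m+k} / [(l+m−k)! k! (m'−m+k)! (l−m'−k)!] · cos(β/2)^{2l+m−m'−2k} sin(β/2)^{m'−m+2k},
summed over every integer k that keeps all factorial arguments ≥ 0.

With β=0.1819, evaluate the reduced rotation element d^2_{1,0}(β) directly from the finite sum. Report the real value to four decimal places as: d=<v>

d^2_{1,0}(β=0.1819) via the finite sum:
With c≡cos(β/2)=0.995867 and s≡sin(β/2)=0.090825, N=[6·1·2·2]^{1/2}=4.898979
The bounds max(0,m−m')=0 and min(l+m,l−m')=1 give 2 terms
  k=0: (−1)^1·4.8990/(2)·0.9959^3·0.0908^1 = -0.219727
  k=1: (−1)^2·4.8990/(2)·0.9959^1·0.0908^3 = +0.001828
d^2_{1,0}(0.1819) = -0.219727 +0.001828 = -0.217899

d=-0.2179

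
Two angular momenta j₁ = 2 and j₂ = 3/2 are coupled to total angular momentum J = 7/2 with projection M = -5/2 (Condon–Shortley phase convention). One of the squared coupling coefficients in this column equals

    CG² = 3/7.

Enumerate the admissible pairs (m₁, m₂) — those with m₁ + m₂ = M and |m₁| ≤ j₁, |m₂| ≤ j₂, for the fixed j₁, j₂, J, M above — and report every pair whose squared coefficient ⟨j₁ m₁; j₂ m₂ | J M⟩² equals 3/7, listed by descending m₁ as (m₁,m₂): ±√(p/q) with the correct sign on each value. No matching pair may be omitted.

(-2,-1/2): +√(3/7)

Admissible pairs with m₁+m₂ = M = -5/2: (-2,-1/2), (-1,-3/2)
  (m₁,m₂)=(-1,-3/2): CG² = 4/7, CG = +√(4/7)
  (m₁,m₂)=(-2,-1/2): CG² = 3/7, CG = +√(3/7)   ← matches the target
Pairs with CG² = 3/7: (-2,-1/2): +√(3/7)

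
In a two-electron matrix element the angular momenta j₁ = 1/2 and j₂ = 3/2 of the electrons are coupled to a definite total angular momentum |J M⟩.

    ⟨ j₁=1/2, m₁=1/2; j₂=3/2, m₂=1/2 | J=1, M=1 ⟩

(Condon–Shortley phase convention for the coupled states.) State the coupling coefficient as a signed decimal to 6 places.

+√(1/4) ≈ +0.500000

triangle: 1!×0!×2!/4! = 2/24
(j±m)!: 1!×0!×2!×1!×2!×0! = 4
prefactor² = (2J+1)×Δ×N² = 1
  k=0: +1/(0!×1!×0!×2!×0!×0!) = 1/2
Σ = 1/2  ⇒  CG² = 1×(1/2)² = 1/4
CG = +√(1/4) = +0.500000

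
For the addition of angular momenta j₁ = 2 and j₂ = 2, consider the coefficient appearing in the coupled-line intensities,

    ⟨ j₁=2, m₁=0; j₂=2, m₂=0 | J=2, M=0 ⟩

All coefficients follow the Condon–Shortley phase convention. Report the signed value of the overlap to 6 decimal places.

-0.534522  (= −√(2/7))

√[5·2!2!2!/7! · 2!2!2!2!2!2!] = √(32/63)
  +(−1)^0/∏(0,2,2,2,0,0)! = 1/8  (running 1/8)
  +(−1)^1/∏(1,1,1,1,1,1)! = -1  (running -7/8)
  +(−1)^2/∏(2,0,0,0,2,2)! = 1/8  (running -3/4)
⟨..|..⟩ = √(32/63)·(-3/4) = -0.534522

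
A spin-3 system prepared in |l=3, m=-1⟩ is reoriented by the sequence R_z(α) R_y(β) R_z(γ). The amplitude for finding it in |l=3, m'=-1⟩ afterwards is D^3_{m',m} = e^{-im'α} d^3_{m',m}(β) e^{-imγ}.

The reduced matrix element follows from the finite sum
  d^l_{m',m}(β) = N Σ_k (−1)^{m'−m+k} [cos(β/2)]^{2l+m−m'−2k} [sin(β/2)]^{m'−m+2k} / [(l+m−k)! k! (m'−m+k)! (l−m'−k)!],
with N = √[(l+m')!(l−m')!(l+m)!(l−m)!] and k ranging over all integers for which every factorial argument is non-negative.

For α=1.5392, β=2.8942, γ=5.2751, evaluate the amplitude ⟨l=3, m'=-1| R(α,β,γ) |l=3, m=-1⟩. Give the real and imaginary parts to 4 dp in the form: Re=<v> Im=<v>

Split into d^3_{-1,-1}(β=2.8942) × two z-phases.
c=cos(2.894200/2)=0.123381, s=sin(2.894200/2)=0.992359; N=√[2·24·2·24]=48.000000
k∈{0,1,2} keeps every argument non-negative
  k=0: (−1)^0·48.0000/(48)·0.1234^6·0.9924^0 = +0.000004
  k=1: (−1)^1·48.0000/(6)·0.1234^4·0.9924^2 = -0.001826
  k=2: (−1)^2·48.0000/(8)·0.1234^2·0.9924^4 = +0.088578
d^3_{-1,-1}(2.8942) = +0.000004 -0.001826 +0.088578 = +0.086756
Phases: e^{-i·(-1)·1.5392}=+0.031591+0.999501i, e^{-i·(-1)·5.2751}=+0.533481-0.845812i ⇒ D=+0.074804+0.043941i

Re=0.0748 Im=0.0439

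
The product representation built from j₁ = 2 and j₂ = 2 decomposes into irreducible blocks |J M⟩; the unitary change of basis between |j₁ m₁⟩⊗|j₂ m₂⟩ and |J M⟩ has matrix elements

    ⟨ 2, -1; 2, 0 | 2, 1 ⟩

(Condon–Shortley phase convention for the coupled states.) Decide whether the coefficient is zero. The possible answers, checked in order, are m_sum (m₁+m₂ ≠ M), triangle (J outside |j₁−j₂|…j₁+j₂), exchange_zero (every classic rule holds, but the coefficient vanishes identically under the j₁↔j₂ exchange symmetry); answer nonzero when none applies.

m_sum

m-sum: m₁+m₂ = -1+0 = -1, M = 1  ✗ ⇒ coefficient is 0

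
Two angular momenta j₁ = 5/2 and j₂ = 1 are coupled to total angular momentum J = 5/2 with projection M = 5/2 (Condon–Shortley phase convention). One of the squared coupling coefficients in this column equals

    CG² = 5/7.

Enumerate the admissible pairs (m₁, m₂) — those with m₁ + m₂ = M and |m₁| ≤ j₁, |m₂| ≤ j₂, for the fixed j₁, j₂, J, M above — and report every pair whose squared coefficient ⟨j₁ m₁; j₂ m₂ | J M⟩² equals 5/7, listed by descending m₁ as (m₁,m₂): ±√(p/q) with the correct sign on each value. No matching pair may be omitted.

(5/2,0): +√(5/7)

Admissible pairs with m₁+m₂ = M = 5/2: (3/2,1), (5/2,0)
  (m₁,m₂)=(5/2,0): CG² = 5/7, CG = +√(5/7)   ← matches the target
  (m₁,m₂)=(3/2,1): CG² = 2/7, CG = −√(2/7)
Pairs with CG² = 5/7: (5/2,0): +√(5/7)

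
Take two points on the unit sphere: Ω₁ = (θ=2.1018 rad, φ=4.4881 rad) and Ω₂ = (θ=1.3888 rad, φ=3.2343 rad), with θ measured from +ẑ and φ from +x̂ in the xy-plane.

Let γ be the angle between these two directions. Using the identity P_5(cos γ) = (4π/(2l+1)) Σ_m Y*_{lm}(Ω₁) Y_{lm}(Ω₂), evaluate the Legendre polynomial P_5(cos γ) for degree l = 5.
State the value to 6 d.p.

Expand P_5 via completeness: Σ_{m} conj(Y_{5,m}) at Ω₁ times Y_{5,m} at Ω₂ —
  m=-5: (-0.199309, -0.096118) × (-0.381986, 0.190940) = (0.094486, -0.001340)  (running Σ = (0.094486, -0.001340))
  m=-4: (-0.256352, 0.321164) × (0.231634, -0.090063) = (-0.030455, 0.097480)  (running Σ = (0.064031, 0.096140))
  m=-3: (0.180810, 0.226883) × (0.223144, -0.063713) = (0.054802, 0.039108)  (running Σ = (0.118833, 0.135248))
  m=-2: (-0.132643, 0.063842) × (-0.262950, 0.049321) = (0.031730, -0.023329)  (running Σ = (0.150563, 0.111918))
  m=-1: (0.074274, 0.325582) × (-0.176866, 0.016444) = (-0.018490, -0.056363)  (running Σ = (0.132073, 0.055555))
  m=0: (-0.070605, -0.000000) × (0.270401, 0.000000) = (-0.019092, -0.000000)  (running Σ = (0.112981, 0.055555))
  m=1: (-0.074274, 0.325582) × (0.176866, 0.016444) = (-0.018490, 0.056363)  (running Σ = (0.094491, 0.111918))
  m=2: (-0.132643, -0.063842) × (-0.262950, -0.049321) = (0.031730, 0.023329)  (running Σ = (0.126221, 0.135248))
  m=3: (-0.180810, 0.226883) × (-0.223144, -0.063713) = (0.054802, -0.039108)  (running Σ = (0.181023, 0.096140))
  m=4: (-0.256352, -0.321164) × (0.231634, 0.090063) = (-0.030455, -0.097480)  (running Σ = (0.150568, -0.001340))
  m=5: (0.199309, -0.096118) × (0.381986, 0.190940) = (0.094486, 0.001340)  (running Σ = (0.245054, -0.000000))
Σ over m = (0.245054, -0.000000); ×(4π/11) → (0.279949, -0.000000). Real part: 0.279949

0.279949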